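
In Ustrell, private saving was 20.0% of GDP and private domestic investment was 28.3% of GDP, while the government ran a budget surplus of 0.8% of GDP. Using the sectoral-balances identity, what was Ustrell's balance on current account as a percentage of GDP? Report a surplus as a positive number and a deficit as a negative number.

By the sectoral-balances identity, CA = (S_private - I) + (T - G).
Private balance = 20.0 - 28.3 = -8.3
Government balance (T - G) = 0.8
CA = -8.3 + 0.8 = -7.5

-7.5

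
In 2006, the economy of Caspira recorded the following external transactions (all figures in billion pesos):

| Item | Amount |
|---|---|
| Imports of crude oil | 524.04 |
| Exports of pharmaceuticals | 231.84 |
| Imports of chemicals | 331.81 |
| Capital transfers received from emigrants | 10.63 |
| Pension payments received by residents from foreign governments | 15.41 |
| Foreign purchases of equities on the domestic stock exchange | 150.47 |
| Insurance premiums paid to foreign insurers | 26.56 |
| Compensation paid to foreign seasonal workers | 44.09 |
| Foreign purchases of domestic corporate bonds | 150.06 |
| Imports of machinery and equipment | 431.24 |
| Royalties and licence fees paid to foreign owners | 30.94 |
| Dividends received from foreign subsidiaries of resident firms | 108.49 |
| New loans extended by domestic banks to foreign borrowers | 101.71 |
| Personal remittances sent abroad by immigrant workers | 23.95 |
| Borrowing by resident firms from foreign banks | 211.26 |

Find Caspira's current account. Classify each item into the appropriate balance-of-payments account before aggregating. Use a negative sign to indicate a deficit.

-1056.89

Goods: -431.24 - 524.04 - 331.81 + 231.84 = -1055.25
Services: -30.94 - 26.56 = -57.50
Primary income: -44.09 + 108.49 = 64.40
Secondary income: 15.41 - 23.95 = -8.54
Current account = (-1055.25) + (-57.50) + 64.40 + (-8.54) = -1056.89
(Excluded from the current account — capital account: capital transfers received from emigrants 10.63; financial account: foreign purchases of equities on the domestic stock exchange 150.47, foreign purchases of domestic corporate bonds 150.06, new loans extended by domestic banks to foreign borrowers 101.71, borrowing by resident firms from foreign banks 211.26.)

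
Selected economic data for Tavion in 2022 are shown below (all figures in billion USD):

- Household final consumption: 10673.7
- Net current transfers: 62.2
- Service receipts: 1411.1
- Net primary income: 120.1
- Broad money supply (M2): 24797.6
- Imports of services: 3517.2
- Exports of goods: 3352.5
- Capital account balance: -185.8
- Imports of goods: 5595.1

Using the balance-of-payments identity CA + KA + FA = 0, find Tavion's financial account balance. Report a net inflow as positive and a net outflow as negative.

Goods balance = 3352.5 - 5595.1 = -2242.6
Services balance = 1411.1 - 3517.2 = -2106.1
Trade balance (goods + services) = -2242.6 + (-2106.1) = -4348.7
Net primary income = 120.1
Net secondary income = 62.2
Current account = -4348.7 + 120.1 + 62.2 = -4166.4
Financial account = -(-4166.4 + (-185.8)) = 4352.2

4352.2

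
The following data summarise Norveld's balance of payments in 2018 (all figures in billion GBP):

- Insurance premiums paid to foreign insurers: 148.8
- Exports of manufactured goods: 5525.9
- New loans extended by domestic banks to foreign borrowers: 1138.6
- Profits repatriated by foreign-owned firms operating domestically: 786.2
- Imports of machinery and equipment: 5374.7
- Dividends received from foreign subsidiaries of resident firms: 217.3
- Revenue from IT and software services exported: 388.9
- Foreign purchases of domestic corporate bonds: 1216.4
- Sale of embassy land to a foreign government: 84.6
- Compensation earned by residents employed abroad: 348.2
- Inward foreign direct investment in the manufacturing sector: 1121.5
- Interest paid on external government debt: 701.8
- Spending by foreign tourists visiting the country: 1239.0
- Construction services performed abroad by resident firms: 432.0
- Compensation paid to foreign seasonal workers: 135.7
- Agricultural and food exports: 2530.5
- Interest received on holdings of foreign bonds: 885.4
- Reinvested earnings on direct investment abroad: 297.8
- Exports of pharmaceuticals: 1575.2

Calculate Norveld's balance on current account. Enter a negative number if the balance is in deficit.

Goods: -5374.7 + 5525.9 + 1575.2 + 2530.5 = 4256.9
Services: -148.8 + 1239.0 + 432.0 + 388.9 = 1911.1
Primary income: 217.3 - 701.8 + 885.4 + 297.8 - 786.2 + 348.2 - 135.7 = 125.0
Current account = 4256.9 + 1911.1 + 125.0 = 6293.0
(Excluded from the current account — financial account: new loans extended by domestic banks to foreign borrowers 1138.6, foreign purchases of domestic corporate bonds 1216.4, inward foreign direct investment in the manufacturing sector 1121.5; capital account: sale of embassy land to a foreign government 84.6.)

6293.0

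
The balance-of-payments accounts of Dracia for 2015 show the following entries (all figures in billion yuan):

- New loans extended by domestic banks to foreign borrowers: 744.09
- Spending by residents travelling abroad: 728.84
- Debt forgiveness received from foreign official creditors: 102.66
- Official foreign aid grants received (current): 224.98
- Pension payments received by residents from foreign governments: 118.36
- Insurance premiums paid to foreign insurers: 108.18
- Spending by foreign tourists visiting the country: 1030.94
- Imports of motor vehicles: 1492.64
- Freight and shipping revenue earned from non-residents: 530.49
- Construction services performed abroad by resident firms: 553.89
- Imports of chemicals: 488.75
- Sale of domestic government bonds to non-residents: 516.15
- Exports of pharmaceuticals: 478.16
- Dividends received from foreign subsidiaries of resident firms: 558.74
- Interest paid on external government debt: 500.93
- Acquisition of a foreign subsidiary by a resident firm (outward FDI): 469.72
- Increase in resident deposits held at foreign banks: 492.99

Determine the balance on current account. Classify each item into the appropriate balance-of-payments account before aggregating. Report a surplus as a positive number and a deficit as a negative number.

Goods: -1492.64 - 488.75 + 478.16 = -1503.23
Services: -728.84 + 553.89 + 1030.94 + 530.49 - 108.18 = 1278.30
Primary income: -500.93 + 558.74 = 57.81
Secondary income: 118.36 + 224.98 = 343.34
Current account = (-1503.23) + 1278.30 + 57.81 + 343.34 = 176.22
(Excluded from the current account — financial account: new loans extended by domestic banks to foreign borrowers 744.09, sale of domestic government bonds to non-residents 516.15, acquisition of a foreign subsidiary by a resident firm (outward FDI) 469.72, increase in resident deposits held at foreign banks 492.99; capital account: debt forgiveness received from foreign official creditors 102.66.)

176.22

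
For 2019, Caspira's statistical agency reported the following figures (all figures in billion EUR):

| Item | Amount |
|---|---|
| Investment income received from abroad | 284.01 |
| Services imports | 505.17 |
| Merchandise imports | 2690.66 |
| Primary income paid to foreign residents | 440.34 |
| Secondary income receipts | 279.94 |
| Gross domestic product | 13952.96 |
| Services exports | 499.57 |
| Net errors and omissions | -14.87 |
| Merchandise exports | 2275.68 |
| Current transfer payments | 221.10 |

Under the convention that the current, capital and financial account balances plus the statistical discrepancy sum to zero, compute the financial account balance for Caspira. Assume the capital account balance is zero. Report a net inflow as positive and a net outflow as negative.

Goods balance = 2275.68 - 2690.66 = -414.98
Services balance = 499.57 - 505.17 = -5.60
Trade balance (goods + services) = -414.98 + (-5.60) = -420.58
Net primary income = 284.01 - 440.34 = -156.33
Net secondary income = 279.94 - 221.10 = 58.84
Current account = -420.58 + (-156.33) + 58.84 = -518.07
Financial account = -(-518.07 + (-14.87)) = 532.94

532.94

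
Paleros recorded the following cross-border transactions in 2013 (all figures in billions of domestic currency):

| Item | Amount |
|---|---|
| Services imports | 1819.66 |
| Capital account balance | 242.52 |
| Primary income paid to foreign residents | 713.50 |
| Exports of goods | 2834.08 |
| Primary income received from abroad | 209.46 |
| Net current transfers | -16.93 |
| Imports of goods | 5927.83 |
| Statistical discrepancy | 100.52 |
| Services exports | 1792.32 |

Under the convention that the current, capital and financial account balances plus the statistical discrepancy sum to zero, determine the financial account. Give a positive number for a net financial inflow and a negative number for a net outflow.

3299.02

Goods balance = 2834.08 - 5927.83 = -3093.75
Services balance = 1792.32 - 1819.66 = -27.34
Trade balance (goods + services) = -3093.75 + (-27.34) = -3121.09
Net primary income = 209.46 - 713.50 = -504.04
Net secondary income = -16.93
Current account = -3121.09 + (-504.04) + (-16.93) = -3642.06
Financial account = -(-3642.06 + 242.52 + 100.52) = 3299.02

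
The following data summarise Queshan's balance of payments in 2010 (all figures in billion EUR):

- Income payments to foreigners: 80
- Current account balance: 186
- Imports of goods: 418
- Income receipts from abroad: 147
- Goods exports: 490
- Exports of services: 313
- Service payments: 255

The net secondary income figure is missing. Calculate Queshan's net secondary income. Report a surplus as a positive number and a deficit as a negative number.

-11

Current account = goods balance + services balance + net primary income + net secondary income
Sum of the known components = 197
Net secondary income = CA - (known components) = 186 - 197 = -11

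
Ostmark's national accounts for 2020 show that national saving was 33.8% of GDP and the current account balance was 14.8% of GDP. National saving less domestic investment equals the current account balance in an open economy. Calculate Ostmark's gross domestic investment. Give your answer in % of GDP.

I = S - CA = 33.8 - 14.8 = 19.0

19.0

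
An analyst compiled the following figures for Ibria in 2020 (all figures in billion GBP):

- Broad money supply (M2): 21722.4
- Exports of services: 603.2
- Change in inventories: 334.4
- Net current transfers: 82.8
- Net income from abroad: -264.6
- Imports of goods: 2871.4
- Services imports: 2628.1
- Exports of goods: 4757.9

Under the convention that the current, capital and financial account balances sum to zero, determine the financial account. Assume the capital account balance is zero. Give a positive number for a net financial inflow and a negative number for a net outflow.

Goods balance = 4757.9 - 2871.4 = 1886.5
Services balance = 603.2 - 2628.1 = -2024.9
Trade balance (goods + services) = 1886.5 + (-2024.9) = -138.4
Net primary income = -264.6
Net secondary income = 82.8
Current account = -138.4 + (-264.6) + 82.8 = -320.2
Financial account = -(-320.2) = 320.2

320.2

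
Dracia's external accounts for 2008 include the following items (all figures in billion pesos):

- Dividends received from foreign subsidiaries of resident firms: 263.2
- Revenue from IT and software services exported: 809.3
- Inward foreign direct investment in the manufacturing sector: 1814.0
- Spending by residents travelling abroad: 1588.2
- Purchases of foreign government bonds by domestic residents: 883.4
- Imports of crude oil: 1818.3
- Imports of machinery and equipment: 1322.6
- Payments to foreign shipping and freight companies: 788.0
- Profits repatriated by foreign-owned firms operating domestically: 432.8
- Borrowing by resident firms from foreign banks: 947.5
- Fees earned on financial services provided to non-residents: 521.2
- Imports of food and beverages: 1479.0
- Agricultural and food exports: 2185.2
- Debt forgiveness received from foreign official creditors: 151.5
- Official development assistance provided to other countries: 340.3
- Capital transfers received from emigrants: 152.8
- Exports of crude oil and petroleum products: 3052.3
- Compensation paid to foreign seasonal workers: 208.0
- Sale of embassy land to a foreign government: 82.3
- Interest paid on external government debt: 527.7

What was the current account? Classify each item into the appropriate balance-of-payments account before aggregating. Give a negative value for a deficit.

Goods: -1818.3 + 2185.2 - 1322.6 - 1479.0 + 3052.3 = 617.6
Services: -788.0 - 1588.2 + 809.3 + 521.2 = -1045.7
Primary income: -432.8 - 527.7 + 263.2 - 208.0 = -905.3
Secondary income: -340.3
Current account = 617.6 + (-1045.7) + (-905.3) + (-340.3) = -1673.7
(Excluded from the current account — financial account: inward foreign direct investment in the manufacturing sector 1814.0, purchases of foreign government bonds by domestic residents 883.4, borrowing by resident firms from foreign banks 947.5; capital account: debt forgiveness received from foreign official creditors 151.5, capital transfers received from emigrants 152.8, sale of embassy land to a foreign government 82.3.)

-1673.7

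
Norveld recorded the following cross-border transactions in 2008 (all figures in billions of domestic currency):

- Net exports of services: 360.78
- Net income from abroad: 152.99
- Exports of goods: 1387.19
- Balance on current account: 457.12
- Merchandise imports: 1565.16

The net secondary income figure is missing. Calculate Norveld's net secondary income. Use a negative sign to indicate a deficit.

121.32

Current account = goods balance + services balance + net primary income + net secondary income
Sum of the known components = 335.80
Net secondary income = CA - (known components) = 457.12 - 335.80 = 121.32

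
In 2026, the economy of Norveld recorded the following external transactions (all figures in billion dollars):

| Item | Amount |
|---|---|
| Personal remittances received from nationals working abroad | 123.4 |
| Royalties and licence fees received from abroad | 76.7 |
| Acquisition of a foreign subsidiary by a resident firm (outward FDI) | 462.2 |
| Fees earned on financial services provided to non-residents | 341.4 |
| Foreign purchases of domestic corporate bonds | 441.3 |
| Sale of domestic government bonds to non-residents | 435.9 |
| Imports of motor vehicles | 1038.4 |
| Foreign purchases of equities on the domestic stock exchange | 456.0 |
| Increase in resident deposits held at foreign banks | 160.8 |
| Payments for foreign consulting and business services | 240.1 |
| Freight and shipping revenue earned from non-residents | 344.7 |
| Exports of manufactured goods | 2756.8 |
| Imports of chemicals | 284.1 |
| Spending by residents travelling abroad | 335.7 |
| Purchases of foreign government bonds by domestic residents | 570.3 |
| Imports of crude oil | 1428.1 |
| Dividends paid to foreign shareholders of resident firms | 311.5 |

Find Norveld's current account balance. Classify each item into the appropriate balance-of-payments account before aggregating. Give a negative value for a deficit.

5.1

Goods: -1038.4 + 2756.8 - 284.1 - 1428.1 = 6.2
Services: 76.7 - 240.1 + 341.4 - 335.7 + 344.7 = 187.0
Primary income: -311.5
Secondary income: 123.4
Current account = 6.2 + 187.0 + (-311.5) + 123.4 = 5.1
(Excluded from the current account — financial account: acquisition of a foreign subsidiary by a resident firm (outward FDI) 462.2, foreign purchases of domestic corporate bonds 441.3, sale of domestic government bonds to non-residents 435.9, foreign purchases of equities on the domestic stock exchange 456.0, increase in resident deposits held at foreign banks 160.8, purchases of foreign government bonds by domestic residents 570.3.)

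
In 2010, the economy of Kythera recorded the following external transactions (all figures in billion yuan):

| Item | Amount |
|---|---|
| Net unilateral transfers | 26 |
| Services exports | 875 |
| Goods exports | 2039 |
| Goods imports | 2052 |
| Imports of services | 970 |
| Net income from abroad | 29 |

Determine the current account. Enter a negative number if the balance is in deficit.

-53

Goods balance = 2039 - 2052 = -13
Services balance = 875 - 970 = -95
Trade balance (goods + services) = -13 + (-95) = -108
Net primary income = 29
Net secondary income = 26
Current account = -108 + 29 + 26 = -53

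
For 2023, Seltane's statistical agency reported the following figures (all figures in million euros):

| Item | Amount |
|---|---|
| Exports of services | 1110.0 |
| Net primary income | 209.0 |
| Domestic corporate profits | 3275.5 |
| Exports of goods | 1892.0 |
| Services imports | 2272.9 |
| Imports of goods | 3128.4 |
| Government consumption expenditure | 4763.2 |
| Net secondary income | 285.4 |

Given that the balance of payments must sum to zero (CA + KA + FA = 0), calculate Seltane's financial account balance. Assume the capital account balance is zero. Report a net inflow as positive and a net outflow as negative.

Goods balance = 1892.0 - 3128.4 = -1236.4
Services balance = 1110.0 - 2272.9 = -1162.9
Trade balance (goods + services) = -1236.4 + (-1162.9) = -2399.3
Net primary income = 209.0
Net secondary income = 285.4
Current account = -2399.3 + 209.0 + 285.4 = -1904.9
Financial account = -(-1904.9) = 1904.9

1904.9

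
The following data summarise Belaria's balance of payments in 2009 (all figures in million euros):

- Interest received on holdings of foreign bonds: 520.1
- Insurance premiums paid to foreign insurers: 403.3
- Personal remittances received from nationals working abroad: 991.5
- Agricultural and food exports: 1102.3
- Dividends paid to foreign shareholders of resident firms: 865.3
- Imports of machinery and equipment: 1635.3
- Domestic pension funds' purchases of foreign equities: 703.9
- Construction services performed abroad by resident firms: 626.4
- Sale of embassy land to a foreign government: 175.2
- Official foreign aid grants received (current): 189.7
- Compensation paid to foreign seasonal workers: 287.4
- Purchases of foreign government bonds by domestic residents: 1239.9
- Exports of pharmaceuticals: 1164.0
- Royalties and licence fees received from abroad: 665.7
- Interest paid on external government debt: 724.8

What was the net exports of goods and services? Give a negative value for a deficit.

1519.8

Goods: 1164.0 - 1635.3 + 1102.3 = 631.0
Services: -403.3 + 665.7 + 626.4 = 888.8
Trade balance = 631.0 + 888.8 = 1519.8
(Excluded from the trade balance — primary income: interest received on holdings of foreign bonds 520.1, dividends paid to foreign shareholders of resident firms 865.3, compensation paid to foreign seasonal workers 287.4, interest paid on external government debt 724.8; secondary income: personal remittances received from nationals working abroad 991.5, official foreign aid grants received (current) 189.7; financial account: domestic pension funds' purchases of foreign equities 703.9, purchases of foreign government bonds by domestic residents 1239.9; capital account: sale of embassy land to a foreign government 175.2.)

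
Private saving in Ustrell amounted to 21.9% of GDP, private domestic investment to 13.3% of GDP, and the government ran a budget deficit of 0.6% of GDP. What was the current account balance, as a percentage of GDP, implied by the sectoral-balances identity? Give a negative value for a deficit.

By the sectoral-balances identity, CA = (S_private - I) + (T - G).
Private balance = 21.9 - 13.3 = 8.6
Government balance (T - G) = -0.6
CA = 8.6 + (-0.6) = 8.0

8.0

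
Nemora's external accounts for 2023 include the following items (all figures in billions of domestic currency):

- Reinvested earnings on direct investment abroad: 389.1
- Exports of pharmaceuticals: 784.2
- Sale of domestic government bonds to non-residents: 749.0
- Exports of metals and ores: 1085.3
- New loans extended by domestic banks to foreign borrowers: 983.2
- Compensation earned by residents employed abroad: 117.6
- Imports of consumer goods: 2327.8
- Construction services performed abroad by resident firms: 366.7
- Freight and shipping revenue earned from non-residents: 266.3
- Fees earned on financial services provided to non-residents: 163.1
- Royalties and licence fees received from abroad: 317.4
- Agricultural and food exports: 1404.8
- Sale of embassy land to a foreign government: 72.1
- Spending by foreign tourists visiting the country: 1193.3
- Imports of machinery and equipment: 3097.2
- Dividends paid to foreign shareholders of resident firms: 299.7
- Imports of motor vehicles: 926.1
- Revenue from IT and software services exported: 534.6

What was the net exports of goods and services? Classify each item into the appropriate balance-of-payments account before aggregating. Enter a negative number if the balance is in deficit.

Goods: -926.1 + 784.2 - 3097.2 + 1085.3 + 1404.8 - 2327.8 = -3076.8
Services: 317.4 + 1193.3 + 266.3 + 366.7 + 163.1 + 534.6 = 2841.4
Trade balance = -3076.8 + 2841.4 = -235.4
(Excluded from the trade balance — primary income: reinvested earnings on direct investment abroad 389.1, compensation earned by residents employed abroad 117.6, dividends paid to foreign shareholders of resident firms 299.7; financial account: sale of domestic government bonds to non-residents 749.0, new loans extended by domestic banks to foreign borrowers 983.2; capital account: sale of embassy land to a foreign government 72.1.)

-235.4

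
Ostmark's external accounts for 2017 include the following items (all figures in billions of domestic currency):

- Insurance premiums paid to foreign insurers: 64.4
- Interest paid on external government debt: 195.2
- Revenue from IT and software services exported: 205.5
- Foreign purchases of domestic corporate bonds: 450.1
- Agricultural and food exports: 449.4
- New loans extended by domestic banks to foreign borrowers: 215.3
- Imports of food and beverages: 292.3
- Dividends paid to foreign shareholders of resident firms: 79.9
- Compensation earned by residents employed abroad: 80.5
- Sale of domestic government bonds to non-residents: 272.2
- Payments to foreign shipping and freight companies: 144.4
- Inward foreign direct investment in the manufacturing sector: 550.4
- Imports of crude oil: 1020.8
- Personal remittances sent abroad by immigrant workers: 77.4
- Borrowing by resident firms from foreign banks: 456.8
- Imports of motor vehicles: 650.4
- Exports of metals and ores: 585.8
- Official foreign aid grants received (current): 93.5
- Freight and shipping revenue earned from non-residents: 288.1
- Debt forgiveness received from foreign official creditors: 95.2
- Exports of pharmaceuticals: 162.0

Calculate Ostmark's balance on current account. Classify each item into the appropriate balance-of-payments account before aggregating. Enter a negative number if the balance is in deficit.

-660.0

Goods: -292.3 + 449.4 + 162.0 - 650.4 - 1020.8 + 585.8 = -766.3
Services: 288.1 - 64.4 + 205.5 - 144.4 = 284.8
Primary income: -195.2 - 79.9 + 80.5 = -194.6
Secondary income: 93.5 - 77.4 = 16.1
Current account = (-766.3) + 284.8 + (-194.6) + 16.1 = -660.0
(Excluded from the current account — financial account: foreign purchases of domestic corporate bonds 450.1, new loans extended by domestic banks to foreign borrowers 215.3, sale of domestic government bonds to non-residents 272.2, inward foreign direct investment in the manufacturing sector 550.4, borrowing by resident firms from foreign banks 456.8; capital account: debt forgiveness received from foreign official creditors 95.2.)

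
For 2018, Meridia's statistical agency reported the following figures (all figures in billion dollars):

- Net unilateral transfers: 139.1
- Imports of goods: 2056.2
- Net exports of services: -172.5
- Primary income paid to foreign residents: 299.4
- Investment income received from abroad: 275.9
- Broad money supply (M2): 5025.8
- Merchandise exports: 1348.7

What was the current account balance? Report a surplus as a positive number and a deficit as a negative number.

Goods balance = 1348.7 - 2056.2 = -707.5
Services balance = -172.5
Trade balance (goods + services) = -707.5 + (-172.5) = -880.0
Net primary income = 275.9 - 299.4 = -23.5
Net secondary income = 139.1
Current account = -880.0 + (-23.5) + 139.1 = -764.4

-764.4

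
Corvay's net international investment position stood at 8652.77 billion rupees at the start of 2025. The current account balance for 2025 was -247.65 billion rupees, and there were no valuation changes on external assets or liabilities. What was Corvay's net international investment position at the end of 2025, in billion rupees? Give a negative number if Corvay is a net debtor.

8405.12

With no valuation effects, change in NIIP = current account = -247.65
End-of-year NIIP = 8652.77 + (-247.65) = 8405.12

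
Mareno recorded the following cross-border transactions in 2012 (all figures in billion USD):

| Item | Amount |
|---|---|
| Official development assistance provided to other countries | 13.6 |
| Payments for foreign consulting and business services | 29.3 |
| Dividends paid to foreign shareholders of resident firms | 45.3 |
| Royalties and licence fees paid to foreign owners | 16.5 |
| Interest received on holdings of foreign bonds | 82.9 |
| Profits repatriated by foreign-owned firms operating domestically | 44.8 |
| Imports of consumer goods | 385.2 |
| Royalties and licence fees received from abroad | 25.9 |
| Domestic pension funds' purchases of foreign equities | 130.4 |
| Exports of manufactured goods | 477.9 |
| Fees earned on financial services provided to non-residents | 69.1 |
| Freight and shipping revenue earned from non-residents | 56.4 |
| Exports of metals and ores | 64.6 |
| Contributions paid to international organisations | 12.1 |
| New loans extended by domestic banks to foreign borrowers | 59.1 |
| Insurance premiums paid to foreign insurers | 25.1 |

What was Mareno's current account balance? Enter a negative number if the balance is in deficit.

204.9

Goods: 64.6 + 477.9 - 385.2 = 157.3
Services: -29.3 + 56.4 + 25.9 - 16.5 + 69.1 - 25.1 = 80.5
Primary income: -44.8 - 45.3 + 82.9 = -7.2
Secondary income: -12.1 - 13.6 = -25.7
Current account = 157.3 + 80.5 + (-7.2) + (-25.7) = 204.9
(Excluded from the current account — financial account: domestic pension funds' purchases of foreign equities 130.4, new loans extended by domestic banks to foreign borrowers 59.1.)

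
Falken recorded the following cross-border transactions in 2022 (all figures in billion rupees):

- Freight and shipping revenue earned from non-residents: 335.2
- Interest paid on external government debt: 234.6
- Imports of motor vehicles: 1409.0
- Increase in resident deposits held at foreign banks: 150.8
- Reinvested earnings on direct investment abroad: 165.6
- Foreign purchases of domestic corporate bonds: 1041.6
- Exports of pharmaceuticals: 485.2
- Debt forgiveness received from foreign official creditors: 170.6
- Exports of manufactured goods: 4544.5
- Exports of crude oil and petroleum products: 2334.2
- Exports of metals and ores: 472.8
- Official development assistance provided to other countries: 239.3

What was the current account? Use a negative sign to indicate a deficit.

Goods: 2334.2 - 1409.0 + 472.8 + 4544.5 + 485.2 = 6427.7
Services: 335.2
Primary income: 165.6 - 234.6 = -69.0
Secondary income: -239.3
Current account = 6427.7 + 335.2 + (-69.0) + (-239.3) = 6454.6
(Excluded from the current account — financial account: increase in resident deposits held at foreign banks 150.8, foreign purchases of domestic corporate bonds 1041.6; capital account: debt forgiveness received from foreign official creditors 170.6.)

6454.6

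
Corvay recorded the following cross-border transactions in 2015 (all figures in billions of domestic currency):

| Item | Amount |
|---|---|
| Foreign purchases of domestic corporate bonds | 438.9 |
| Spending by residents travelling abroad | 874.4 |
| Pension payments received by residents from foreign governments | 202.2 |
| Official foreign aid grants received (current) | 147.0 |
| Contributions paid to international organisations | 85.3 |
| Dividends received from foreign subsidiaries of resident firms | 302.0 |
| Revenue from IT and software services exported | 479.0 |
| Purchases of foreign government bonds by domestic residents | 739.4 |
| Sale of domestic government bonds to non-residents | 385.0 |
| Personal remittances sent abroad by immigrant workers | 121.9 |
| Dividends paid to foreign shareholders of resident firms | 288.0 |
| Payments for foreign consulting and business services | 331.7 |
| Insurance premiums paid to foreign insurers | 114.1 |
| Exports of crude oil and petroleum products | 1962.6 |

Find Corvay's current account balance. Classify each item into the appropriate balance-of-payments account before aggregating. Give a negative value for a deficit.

1277.4

Goods: 1962.6
Services: -331.7 + 479.0 - 114.1 - 874.4 = -841.2
Primary income: -288.0 + 302.0 = 14.0
Secondary income: 147.0 + 202.2 - 121.9 - 85.3 = 142.0
Current account = 1962.6 + (-841.2) + 14.0 + 142.0 = 1277.4
(Excluded from the current account — financial account: foreign purchases of domestic corporate bonds 438.9, purchases of foreign government bonds by domestic residents 739.4, sale of domestic government bonds to non-residents 385.0.)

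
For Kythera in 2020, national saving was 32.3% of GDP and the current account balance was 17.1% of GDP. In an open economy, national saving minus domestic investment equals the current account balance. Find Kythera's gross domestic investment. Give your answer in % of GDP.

15.2

S - I = CA (net lending to the rest of the world).
I = S - CA = 32.3 - 17.1 = 15.2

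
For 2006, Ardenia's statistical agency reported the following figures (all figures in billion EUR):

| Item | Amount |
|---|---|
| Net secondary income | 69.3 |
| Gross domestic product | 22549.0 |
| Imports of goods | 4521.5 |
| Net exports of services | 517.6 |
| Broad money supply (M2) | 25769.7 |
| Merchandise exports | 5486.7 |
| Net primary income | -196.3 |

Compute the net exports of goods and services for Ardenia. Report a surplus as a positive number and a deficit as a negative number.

1482.8

Goods balance = 5486.7 - 4521.5 = 965.2
Services balance = 517.6
Trade balance (goods + services) = 965.2 + 517.6 = 1482.8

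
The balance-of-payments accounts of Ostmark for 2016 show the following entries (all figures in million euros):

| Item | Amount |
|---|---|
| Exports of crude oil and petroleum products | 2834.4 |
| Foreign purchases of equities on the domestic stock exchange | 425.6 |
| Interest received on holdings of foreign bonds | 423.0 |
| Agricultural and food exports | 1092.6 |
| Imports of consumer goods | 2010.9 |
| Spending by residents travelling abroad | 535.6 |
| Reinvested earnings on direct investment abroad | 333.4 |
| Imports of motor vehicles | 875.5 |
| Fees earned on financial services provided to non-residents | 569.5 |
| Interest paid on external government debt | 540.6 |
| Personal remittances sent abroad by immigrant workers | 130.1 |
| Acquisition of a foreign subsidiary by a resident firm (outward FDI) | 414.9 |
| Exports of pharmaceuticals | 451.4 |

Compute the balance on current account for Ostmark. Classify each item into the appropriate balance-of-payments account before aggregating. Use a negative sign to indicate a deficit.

Goods: 2834.4 - 2010.9 + 451.4 - 875.5 + 1092.6 = 1492.0
Services: -535.6 + 569.5 = 33.9
Primary income: 333.4 + 423.0 - 540.6 = 215.8
Secondary income: -130.1
Current account = 1492.0 + 33.9 + 215.8 + (-130.1) = 1611.6
(Excluded from the current account — financial account: foreign purchases of equities on the domestic stock exchange 425.6, acquisition of a foreign subsidiary by a resident firm (outward FDI) 414.9.)

1611.6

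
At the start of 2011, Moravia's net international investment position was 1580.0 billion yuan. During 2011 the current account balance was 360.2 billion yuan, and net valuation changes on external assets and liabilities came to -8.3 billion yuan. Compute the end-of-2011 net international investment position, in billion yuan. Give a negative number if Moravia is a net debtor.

Change in NIIP = current account + net valuation change = 360.2 + (-8.3) = 351.9
End-of-year NIIP = 1580.0 + 351.9 = 1931.9

1931.9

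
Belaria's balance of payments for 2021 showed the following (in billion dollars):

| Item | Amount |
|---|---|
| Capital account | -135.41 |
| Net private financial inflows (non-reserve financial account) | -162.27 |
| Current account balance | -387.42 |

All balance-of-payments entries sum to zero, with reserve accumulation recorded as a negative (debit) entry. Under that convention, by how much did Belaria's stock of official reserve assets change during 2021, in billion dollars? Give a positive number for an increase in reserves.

-685.10

Official reserve transactions balance = -((-387.42) + (-135.41) + (-162.27)) = 685.10
An accumulation of reserves is recorded as a debit (negative entry), so the change in the stock of reserves is the negative of that balance.
Change in official reserves = -(685.10) = -685.10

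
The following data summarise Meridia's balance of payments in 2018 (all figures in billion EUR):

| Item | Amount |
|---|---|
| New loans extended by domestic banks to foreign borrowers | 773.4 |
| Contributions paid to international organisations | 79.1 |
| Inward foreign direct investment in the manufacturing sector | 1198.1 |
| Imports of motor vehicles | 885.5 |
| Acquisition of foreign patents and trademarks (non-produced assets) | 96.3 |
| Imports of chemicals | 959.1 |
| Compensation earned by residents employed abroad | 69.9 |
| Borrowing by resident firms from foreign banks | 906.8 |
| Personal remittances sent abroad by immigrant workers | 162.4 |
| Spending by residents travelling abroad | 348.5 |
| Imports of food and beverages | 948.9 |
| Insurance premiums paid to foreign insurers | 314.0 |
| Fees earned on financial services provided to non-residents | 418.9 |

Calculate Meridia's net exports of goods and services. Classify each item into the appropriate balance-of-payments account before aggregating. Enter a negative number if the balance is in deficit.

Goods: -948.9 - 885.5 - 959.1 = -2793.5
Services: -348.5 + 418.9 - 314.0 = -243.6
Trade balance = -2793.5 + (-243.6) = -3037.1
(Excluded from the trade balance — financial account: new loans extended by domestic banks to foreign borrowers 773.4, inward foreign direct investment in the manufacturing sector 1198.1, borrowing by resident firms from foreign banks 906.8; secondary income: contributions paid to international organisations 79.1, personal remittances sent abroad by immigrant workers 162.4; capital account: acquisition of foreign patents and trademarks (non-produced assets) 96.3; primary income: compensation earned by residents employed abroad 69.9.)

-3037.1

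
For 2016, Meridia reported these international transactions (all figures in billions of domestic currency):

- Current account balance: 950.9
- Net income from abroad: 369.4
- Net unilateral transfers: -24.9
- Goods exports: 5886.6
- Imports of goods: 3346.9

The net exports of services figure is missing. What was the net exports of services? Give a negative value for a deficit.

Current account = goods balance + services balance + net primary income + net secondary income
Sum of the known components = 2884.2
Net exports of services = CA - (known components) = 950.9 - 2884.2 = -1933.3

-1933.3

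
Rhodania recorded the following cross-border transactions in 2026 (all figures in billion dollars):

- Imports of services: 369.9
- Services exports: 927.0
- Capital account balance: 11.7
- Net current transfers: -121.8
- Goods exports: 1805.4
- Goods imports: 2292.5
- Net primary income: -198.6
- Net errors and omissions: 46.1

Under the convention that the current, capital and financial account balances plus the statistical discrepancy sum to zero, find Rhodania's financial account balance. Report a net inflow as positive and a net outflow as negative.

192.6

Goods balance = 1805.4 - 2292.5 = -487.1
Services balance = 927.0 - 369.9 = 557.1
Trade balance (goods + services) = -487.1 + 557.1 = 70.0
Net primary income = -198.6
Net secondary income = -121.8
Current account = 70.0 + (-198.6) + (-121.8) = -250.4
Financial account = -(-250.4 + 11.7 + 46.1) = 192.6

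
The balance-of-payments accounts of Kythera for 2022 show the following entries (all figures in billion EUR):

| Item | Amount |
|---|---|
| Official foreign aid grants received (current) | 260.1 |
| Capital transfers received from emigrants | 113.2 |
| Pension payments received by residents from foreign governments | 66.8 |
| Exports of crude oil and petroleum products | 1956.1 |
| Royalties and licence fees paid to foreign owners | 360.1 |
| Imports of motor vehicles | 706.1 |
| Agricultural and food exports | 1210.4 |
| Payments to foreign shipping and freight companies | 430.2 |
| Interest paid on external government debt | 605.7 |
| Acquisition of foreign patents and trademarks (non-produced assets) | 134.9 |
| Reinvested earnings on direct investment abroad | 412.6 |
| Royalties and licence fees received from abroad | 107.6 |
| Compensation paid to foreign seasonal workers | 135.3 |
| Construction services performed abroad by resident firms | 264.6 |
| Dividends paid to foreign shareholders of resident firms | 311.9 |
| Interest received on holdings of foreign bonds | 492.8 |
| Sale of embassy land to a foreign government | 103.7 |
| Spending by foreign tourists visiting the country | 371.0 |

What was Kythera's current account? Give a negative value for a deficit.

2592.7

Goods: 1210.4 - 706.1 + 1956.1 = 2460.4
Services: 107.6 + 371.0 + 264.6 - 430.2 - 360.1 = -47.1
Primary income: 492.8 - 605.7 - 135.3 - 311.9 + 412.6 = -147.5
Secondary income: 260.1 + 66.8 = 326.9
Current account = 2460.4 + (-47.1) + (-147.5) + 326.9 = 2592.7
(Excluded from the current account — capital account: capital transfers received from emigrants 113.2, acquisition of foreign patents and trademarks (non-produced assets) 134.9, sale of embassy land to a foreign government 103.7.)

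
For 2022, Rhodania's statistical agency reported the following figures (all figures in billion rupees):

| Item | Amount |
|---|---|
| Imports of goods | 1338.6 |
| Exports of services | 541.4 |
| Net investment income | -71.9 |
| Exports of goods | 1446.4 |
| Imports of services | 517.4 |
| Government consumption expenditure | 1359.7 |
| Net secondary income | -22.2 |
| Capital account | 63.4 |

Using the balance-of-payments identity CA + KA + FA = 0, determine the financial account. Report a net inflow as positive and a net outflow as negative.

-101.1

Goods balance = 1446.4 - 1338.6 = 107.8
Services balance = 541.4 - 517.4 = 24.0
Trade balance (goods + services) = 107.8 + 24.0 = 131.8
Net primary income = -71.9
Net secondary income = -22.2
Current account = 131.8 + (-71.9) + (-22.2) = 37.7
Financial account = -(37.7 + 63.4) = -101.1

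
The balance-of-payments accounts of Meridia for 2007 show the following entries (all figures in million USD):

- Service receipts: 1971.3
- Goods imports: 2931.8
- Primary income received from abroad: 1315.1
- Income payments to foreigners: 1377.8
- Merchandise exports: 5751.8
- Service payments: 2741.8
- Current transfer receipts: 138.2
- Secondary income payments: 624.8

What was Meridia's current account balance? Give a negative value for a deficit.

Goods balance = 5751.8 - 2931.8 = 2820.0
Services balance = 1971.3 - 2741.8 = -770.5
Trade balance (goods + services) = 2820.0 + (-770.5) = 2049.5
Net primary income = 1315.1 - 1377.8 = -62.7
Net secondary income = 138.2 - 624.8 = -486.6
Current account = 2049.5 + (-62.7) + (-486.6) = 1500.2

1500.2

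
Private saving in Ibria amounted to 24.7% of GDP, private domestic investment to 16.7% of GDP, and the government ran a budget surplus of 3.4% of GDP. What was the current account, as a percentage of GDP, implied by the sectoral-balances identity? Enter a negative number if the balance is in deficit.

11.4

By the sectoral-balances identity, CA = (S_private - I) + (T - G).
Private balance = 24.7 - 16.7 = 8.0
Government balance (T - G) = 3.4
CA = 8.0 + 3.4 = 11.4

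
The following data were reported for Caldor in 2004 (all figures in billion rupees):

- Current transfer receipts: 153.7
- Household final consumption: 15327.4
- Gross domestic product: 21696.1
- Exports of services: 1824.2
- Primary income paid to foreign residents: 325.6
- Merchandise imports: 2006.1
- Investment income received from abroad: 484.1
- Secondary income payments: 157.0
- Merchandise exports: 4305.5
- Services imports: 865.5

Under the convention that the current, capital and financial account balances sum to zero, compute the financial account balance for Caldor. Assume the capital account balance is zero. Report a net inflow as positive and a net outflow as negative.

Goods balance = 4305.5 - 2006.1 = 2299.4
Services balance = 1824.2 - 865.5 = 958.7
Trade balance (goods + services) = 2299.4 + 958.7 = 3258.1
Net primary income = 484.1 - 325.6 = 158.5
Net secondary income = 153.7 - 157.0 = -3.3
Current account = 3258.1 + 158.5 + (-3.3) = 3413.3
Financial account = -(3413.3) = -3413.3

-3413.3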